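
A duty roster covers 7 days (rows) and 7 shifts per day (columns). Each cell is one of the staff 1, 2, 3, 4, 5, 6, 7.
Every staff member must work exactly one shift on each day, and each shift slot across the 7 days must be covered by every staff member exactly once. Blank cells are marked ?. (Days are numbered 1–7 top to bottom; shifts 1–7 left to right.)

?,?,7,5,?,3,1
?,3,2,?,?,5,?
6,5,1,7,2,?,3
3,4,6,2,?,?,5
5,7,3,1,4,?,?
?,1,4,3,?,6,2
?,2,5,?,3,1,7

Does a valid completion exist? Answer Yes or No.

No

Day 1, shift 2: day 1 has {1, 3, 5, 7} and shift 2 has {1, 2, 3, 4, 5, 7}, so it must be 6.
Now day 1, shift 5: day 1 together with shift 5 already contain {1, 2, 3, 4, 5, 6, 7} — every symbol — so nothing can go there. The grid has no valid completion.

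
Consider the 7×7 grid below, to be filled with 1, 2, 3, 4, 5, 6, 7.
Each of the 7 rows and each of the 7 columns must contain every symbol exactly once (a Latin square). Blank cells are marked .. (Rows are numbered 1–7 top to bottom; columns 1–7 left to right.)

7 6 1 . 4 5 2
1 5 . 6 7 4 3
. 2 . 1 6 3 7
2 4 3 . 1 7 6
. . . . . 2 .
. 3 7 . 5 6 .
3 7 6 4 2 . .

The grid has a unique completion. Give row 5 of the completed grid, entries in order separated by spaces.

6 1 5 7 3 2 4

Row 5, column 2: row 5 has {2} and column 2 has {2, 3, 4, 5, 6, 7}, leaving only 1.
Row 5, column 5: row 5 has {1, 2} and column 5 has {1, 2, 4, 5, 6, 7}, leaving only 3.
Row 1, column 4: row 1 has {1, 2, 4, 5, 6, 7} and column 4 has {1, 4, 6}, leaving only 3.
Row 2, column 3: row 2 has {1, 3, 4, 5, 6, 7} and column 3 has {1, 3, 6, 7}, leaving only 2.
Row 4, column 4: row 4 has {1, 2, 3, 4, 6, 7} and column 4 has {1, 3, 4, 6}, leaving only 5.
Row 5, column 4: row 5 has {1, 2, 3} and column 4 has {1, 3, 4, 5, 6}, leaving only 7.
Row 6, column 1: row 6 has {3, 5, 6, 7} and column 1 has {1, 2, 3, 7}, leaving only 4.
Row 3, column 1: row 3 has {1, 2, 3, 6, 7} and column 1 has {1, 2, 3, 4, 7}, leaving only 5.
Row 5, column 1: row 5 has {1, 2, 3, 7} and column 1 has {1, 2, 3, 4, 5, 7}, leaving only 6.
Row 3, column 3: row 3 has {1, 2, 3, 5, 6, 7} and column 3 has {1, 2, 3, 6, 7}, leaving only 4.
Row 5, column 3: row 5 has {1, 2, 3, 6, 7} and column 3 has {1, 2, 3, 4, 6, 7}, leaving only 5.
Row 5, column 7: row 5 has {1, 2, 3, 5, 6, 7} and column 7 has {2, 3, 6, 7}, leaving only 4.
So row 5 reads: 6 1 5 7 3 2 4.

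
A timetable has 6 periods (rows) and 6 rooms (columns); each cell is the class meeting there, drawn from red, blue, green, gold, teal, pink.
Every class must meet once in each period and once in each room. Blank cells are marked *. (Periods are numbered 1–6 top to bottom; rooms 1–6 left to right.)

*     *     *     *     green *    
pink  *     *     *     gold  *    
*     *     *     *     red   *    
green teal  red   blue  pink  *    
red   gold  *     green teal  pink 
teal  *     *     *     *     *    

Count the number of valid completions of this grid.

Period 1, room 1: eliminating its period and room leaves {blue, gold}.
Period 1, room 2: eliminating its period and room leaves {red, blue, pink}.
Period 1, room 3: eliminating its period and room leaves {blue, gold, teal, pink}.
Period 1, room 4: eliminating its period and room leaves {red, gold, teal, pink}.
Period 1, room 6: eliminating its period and room leaves {red, blue, gold, teal}.
Period 2, room 2: eliminating its period and room leaves {red, blue, green}.
Period 2, room 3: eliminating its period and room leaves {blue, green, teal}.
Period 2, room 4: eliminating its period and room leaves {red, teal}.
Period 2, room 6: eliminating its period and room leaves {red, blue, green, teal}.
Period 3, room 1: eliminating its period and room leaves {blue, gold}.
Period 3, room 2: eliminating its period and room leaves {blue, green, pink}.
Period 3, room 3: eliminating its period and room leaves {blue, green, gold, teal, pink}.
Period 3, room 4: eliminating its period and room leaves {gold, teal, pink}.
Period 3, room 6: eliminating its period and room leaves {blue, green, gold, teal}.
Period 4, room 6: eliminating its period and room leaves {gold}.
Period 5, room 3: eliminating its period and room leaves {blue}.
Period 6, room 2: eliminating its period and room leaves {red, blue, green, pink}.
Period 6, room 3: eliminating its period and room leaves {blue, green, gold, pink}.
Period 6, room 4: eliminating its period and room leaves {red, gold, pink}.
Period 6, room 5: eliminating its period and room leaves {blue}.
Period 6, room 6: eliminating its period and room leaves {red, blue, green, gold}.
Enumerating the assignments across these blanks that avoid any period or room repeat gives 20 completions.

20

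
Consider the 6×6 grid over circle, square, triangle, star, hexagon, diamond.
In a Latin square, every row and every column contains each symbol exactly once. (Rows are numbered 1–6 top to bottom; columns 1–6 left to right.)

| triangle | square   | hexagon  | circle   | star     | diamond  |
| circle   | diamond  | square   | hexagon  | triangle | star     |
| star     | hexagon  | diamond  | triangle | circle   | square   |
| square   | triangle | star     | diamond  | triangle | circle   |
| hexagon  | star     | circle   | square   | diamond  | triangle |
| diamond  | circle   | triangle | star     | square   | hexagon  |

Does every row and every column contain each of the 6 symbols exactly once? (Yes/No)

Column 5 contains triangle twice (at rows 2 and 4), so it is not a permutation.

No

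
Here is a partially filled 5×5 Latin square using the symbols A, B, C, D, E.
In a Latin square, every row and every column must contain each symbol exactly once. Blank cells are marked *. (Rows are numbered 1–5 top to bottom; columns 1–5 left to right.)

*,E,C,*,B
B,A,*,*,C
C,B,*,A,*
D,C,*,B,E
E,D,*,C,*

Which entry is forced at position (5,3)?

Row 1, column 1: row 1 has {B, C, E} and column 1 has {B, C, D, E}, leaving only A.
Row 1, column 4: row 1 has {A, B, C, E} and column 4 has {A, B, C}, leaving only D.
Row 2, column 4: row 2 has {A, B, C} and column 4 has {A, B, C, D}, leaving only E.
Row 2, column 3: row 2 has {A, B, C, E} and column 3 has {C}, leaving only D.
Row 3, column 3: row 3 has {A, B, C} and column 3 has {C, D}, leaving only E.
Row 3, column 5: row 3 has {A, B, C, E} and column 5 has {B, C, E}, leaving only D.
Row 4, column 3: row 4 has {B, C, D, E} and column 3 has {C, D, E}, leaving only A.
Row 5 already has {C, D, E} and column 3 already has {A, C, D, E}, so row 5, column 3 must be B.

B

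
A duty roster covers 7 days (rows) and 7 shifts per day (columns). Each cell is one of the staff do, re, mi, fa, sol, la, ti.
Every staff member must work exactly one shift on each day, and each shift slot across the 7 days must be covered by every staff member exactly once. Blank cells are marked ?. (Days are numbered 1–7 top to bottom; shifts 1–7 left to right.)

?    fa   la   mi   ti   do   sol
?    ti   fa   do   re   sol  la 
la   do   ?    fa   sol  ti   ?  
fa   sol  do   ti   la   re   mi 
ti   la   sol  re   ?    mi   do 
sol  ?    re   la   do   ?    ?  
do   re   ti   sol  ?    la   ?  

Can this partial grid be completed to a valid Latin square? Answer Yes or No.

Yes

No day or shift among the givens repeats a symbol, and propagating forced cells runs into no contradiction.
One valid completion exists (for instance, re fa la mi ti do sol / mi ti fa do re sol la / la do mi fa sol ti re / fa sol do ti la re mi / ti la sol re fa mi do / sol mi re la do fa ti / do re ti sol mi la fa).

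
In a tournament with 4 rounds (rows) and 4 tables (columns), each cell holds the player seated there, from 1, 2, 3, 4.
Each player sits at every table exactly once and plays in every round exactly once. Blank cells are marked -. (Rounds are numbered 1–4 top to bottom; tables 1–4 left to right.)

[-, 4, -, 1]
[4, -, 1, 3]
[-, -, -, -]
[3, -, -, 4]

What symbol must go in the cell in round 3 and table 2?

Round 1, table 1: round 1 has {1, 4} and table 1 has {3, 4}, leaving only 2.
Round 1, table 3: round 1 has {1, 2, 4} and table 3 has {1}, leaving only 3.
Round 2, table 2: round 2 has {1, 3, 4} and table 2 has {4}, leaving only 2.
Round 3, table 1: round 3 has {} and table 1 has {2, 3, 4}, leaving only 1.
Round 3 already has {1} and table 2 already has {2, 4}, so round 3, table 2 must be 3.

3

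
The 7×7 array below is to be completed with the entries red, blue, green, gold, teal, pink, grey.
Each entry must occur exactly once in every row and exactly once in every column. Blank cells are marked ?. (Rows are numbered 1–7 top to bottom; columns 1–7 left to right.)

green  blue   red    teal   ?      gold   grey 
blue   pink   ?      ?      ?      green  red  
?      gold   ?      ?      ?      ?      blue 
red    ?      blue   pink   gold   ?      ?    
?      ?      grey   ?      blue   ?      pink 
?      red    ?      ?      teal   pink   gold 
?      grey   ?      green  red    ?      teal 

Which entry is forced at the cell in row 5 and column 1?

Row 1, column 5: row 1 has {red, blue, green, gold, teal, grey} and column 5 has {red, blue, gold, teal}, leaving only pink.
Row 2, column 5: row 2 has {red, blue, green, pink} and column 5 has {red, blue, gold, teal, pink}, leaving only grey.
Row 2, column 4: row 2 has {red, blue, green, pink, grey} and column 4 has {green, teal, pink}, leaving only gold.
Row 2, column 3: row 2 has {red, blue, green, gold, pink, grey} and column 3 has {red, blue, grey}, leaving only teal.
Row 3, column 5: row 3 has {blue, gold} and column 5 has {red, blue, gold, teal, pink, grey}, leaving only green.
Row 3, column 3: row 3 has {blue, green, gold} and column 3 has {red, blue, teal, grey}, leaving only pink.
Row 4, column 7: row 4 has {red, blue, gold, pink} and column 7 has {red, blue, gold, teal, pink, grey}, leaving only green.
Row 4, column 2: row 4 has {red, blue, green, gold, pink} and column 2 has {red, blue, gold, pink, grey}, leaving only teal.
Row 4, column 6: row 4 has {red, blue, green, gold, teal, pink} and column 6 has {green, gold, pink}, leaving only grey.
Row 5, column 2: row 5 has {blue, pink, grey} and column 2 has {red, blue, gold, teal, pink, grey}, leaving only green.
Row 5, column 4: row 5 has {blue, green, pink, grey} and column 4 has {green, gold, teal, pink}, leaving only red.
Row 3, column 4: row 3 has {blue, green, gold, pink} and column 4 has {red, green, gold, teal, pink}, leaving only grey.
Row 3, column 1: row 3 has {blue, green, gold, pink, grey} and column 1 has {red, blue, green}, leaving only teal.
Row 5 already has {red, blue, green, pink, grey} and column 1 already has {red, blue, green, teal}, so row 5, column 1 must be gold.

gold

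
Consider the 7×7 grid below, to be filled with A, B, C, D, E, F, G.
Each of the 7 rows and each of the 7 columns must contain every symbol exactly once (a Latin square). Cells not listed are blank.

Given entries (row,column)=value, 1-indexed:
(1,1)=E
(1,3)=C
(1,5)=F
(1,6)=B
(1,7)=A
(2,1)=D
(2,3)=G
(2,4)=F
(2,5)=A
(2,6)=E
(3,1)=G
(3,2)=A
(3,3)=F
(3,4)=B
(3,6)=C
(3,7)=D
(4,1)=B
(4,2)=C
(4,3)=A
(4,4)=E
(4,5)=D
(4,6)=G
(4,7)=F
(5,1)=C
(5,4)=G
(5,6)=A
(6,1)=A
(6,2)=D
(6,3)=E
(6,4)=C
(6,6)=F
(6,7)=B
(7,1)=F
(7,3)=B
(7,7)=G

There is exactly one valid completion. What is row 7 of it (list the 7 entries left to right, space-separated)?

F E B A C D G

Row 7, column 2: row 7 has {B, F, G} and column 2 has {A, C, D}, leaving only E.
Row 7, column 5: row 7 has {B, E, F, G} and column 5 has {A, D, F}, leaving only C.
Row 7, column 6: row 7 has {B, C, E, F, G} and column 6 has {A, B, C, E, F, G}, leaving only D.
Row 7, column 4: row 7 has {B, C, D, E, F, G} and column 4 has {B, C, E, F, G}, leaving only A.
So row 7 reads: F E B A C D G.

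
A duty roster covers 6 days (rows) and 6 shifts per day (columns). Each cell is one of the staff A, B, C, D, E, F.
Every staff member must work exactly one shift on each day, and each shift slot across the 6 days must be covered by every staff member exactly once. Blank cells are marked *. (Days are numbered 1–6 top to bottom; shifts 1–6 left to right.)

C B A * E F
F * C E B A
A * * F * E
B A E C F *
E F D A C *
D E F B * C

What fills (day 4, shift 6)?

Day 4 already has {A, B, C, E, F} and shift 6 already has {A, C, E, F}, so day 4, shift 6 must be D.

D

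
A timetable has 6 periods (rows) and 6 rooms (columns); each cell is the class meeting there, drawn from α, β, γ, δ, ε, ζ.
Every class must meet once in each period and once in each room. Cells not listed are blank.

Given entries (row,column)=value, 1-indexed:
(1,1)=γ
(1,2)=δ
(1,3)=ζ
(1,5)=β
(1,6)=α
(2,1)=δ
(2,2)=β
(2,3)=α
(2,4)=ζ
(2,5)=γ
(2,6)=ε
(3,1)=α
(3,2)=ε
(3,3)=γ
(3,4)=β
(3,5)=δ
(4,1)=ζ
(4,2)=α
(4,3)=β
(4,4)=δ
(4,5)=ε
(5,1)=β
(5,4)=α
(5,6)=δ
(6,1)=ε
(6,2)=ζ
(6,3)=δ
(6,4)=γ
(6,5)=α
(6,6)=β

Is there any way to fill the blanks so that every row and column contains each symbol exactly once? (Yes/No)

Yes

No period or room among the givens repeats a symbol, and propagating forced cells runs into no contradiction.
One valid completion exists (for instance, γ δ ζ ε β α / δ β α ζ γ ε / α ε γ β δ ζ / ζ α β δ ε γ / β γ ε α ζ δ / ε ζ δ γ α β).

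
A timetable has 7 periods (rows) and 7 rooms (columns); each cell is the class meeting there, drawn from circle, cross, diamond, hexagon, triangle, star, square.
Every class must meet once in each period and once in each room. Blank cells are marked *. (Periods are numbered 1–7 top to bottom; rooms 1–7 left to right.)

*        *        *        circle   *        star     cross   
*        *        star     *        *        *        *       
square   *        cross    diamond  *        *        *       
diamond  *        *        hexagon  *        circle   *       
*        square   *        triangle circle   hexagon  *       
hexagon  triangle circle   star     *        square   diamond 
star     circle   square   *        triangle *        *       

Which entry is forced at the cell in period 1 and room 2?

diamond

Period 1, room 1: period 1 has {circle, cross, star} and room 1 has {diamond, hexagon, star, square}, leaving only triangle.
Period 3, room 6: period 3 has {cross, diamond, square} and room 6 has {circle, hexagon, star, square}, leaving only triangle.
Period 4, room 3: period 4 has {circle, diamond, hexagon} and room 3 has {circle, cross, star, square}, leaving only triangle.
Period 5, room 1: period 5 has {circle, hexagon, triangle, square} and room 1 has {diamond, hexagon, triangle, star, square}, leaving only cross.
Period 2, room 1: period 2 has {star} and room 1 has {cross, diamond, hexagon, triangle, star, square}, leaving only circle.
Period 5, room 3: period 5 has {circle, cross, hexagon, triangle, square} and room 3 has {circle, cross, triangle, star, square}, leaving only diamond.
Period 1, room 3: period 1 has {circle, cross, triangle, star} and room 3 has {circle, cross, diamond, triangle, star, square}, leaving only hexagon.
Period 1 already has {circle, cross, hexagon, triangle, star} and room 2 already has {circle, triangle, square}, so period 1, room 2 must be diamond.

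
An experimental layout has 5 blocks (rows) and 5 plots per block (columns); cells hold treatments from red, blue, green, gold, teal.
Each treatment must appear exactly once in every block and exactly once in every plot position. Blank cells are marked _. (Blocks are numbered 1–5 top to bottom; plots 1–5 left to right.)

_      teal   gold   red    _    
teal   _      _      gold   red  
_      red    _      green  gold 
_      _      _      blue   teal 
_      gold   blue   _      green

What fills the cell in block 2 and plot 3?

green

Block 2 already has {red, gold, teal} and plot 3 already has {blue, gold}, so block 2, plot 3 must be green.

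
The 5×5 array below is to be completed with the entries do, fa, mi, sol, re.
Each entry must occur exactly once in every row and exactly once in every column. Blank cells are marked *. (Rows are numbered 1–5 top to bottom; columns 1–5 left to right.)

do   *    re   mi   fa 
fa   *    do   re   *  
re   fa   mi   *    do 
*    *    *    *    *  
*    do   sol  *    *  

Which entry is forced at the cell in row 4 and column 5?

Row 1, column 2: row 1 has {do, fa, mi, re} and column 2 has {do, fa}, leaving only sol.
Row 2, column 2: row 2 has {do, fa, re} and column 2 has {do, fa, sol}, leaving only mi.
Row 2, column 5: row 2 has {do, fa, mi, re} and column 5 has {do, fa}, leaving only sol.
Row 3, column 4: row 3 has {do, fa, mi, re} and column 4 has {mi, re}, leaving only sol.
Row 4, column 2: row 4 has {} and column 2 has {do, fa, mi, sol}, leaving only re.
Row 4 already has {re} and column 5 already has {do, fa, sol}, so row 4, column 5 must be mi.

mi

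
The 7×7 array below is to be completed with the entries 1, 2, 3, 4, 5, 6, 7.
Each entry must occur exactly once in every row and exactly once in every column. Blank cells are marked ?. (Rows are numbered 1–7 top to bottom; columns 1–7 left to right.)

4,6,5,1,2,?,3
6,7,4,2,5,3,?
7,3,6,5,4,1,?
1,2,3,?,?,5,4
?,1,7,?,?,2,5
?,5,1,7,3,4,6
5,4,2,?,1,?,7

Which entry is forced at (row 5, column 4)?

4

Row 1, column 6: row 1 has {1, 2, 3, 4, 5, 6} and column 6 has {1, 2, 3, 4, 5}, leaving only 7.
Row 2, column 7: row 2 has {2, 3, 4, 5, 6, 7} and column 7 has {3, 4, 5, 6, 7}, leaving only 1.
Row 3, column 7: row 3 has {1, 3, 4, 5, 6, 7} and column 7 has {1, 3, 4, 5, 6, 7}, leaving only 2.
Row 4, column 4: row 4 has {1, 2, 3, 4, 5} and column 4 has {1, 2, 5, 7}, leaving only 6.
Row 4, column 5: row 4 has {1, 2, 3, 4, 5, 6} and column 5 has {1, 2, 3, 4, 5}, leaving only 7.
Row 5, column 1: row 5 has {1, 2, 5, 7} and column 1 has {1, 4, 5, 6, 7}, leaving only 3.
Row 5 already has {1, 2, 3, 5, 7} and column 4 already has {1, 2, 5, 6, 7}, so row 5, column 4 must be 4.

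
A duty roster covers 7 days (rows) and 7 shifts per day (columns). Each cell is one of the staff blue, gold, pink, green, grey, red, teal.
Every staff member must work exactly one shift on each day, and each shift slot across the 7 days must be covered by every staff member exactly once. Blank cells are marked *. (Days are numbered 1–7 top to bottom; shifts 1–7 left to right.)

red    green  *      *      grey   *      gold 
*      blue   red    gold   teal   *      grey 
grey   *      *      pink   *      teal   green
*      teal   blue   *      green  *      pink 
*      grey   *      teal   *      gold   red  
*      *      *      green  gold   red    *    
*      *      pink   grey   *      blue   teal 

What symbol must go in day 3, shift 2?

red

Day 1, shift 3: day 1 has {gold, green, grey, red} and shift 3 has {blue, pink, red}, leaving only teal.
Day 1, shift 4: day 1 has {gold, green, grey, red, teal} and shift 4 has {gold, pink, green, grey, teal}, leaving only blue.
Day 1, shift 6: day 1 has {blue, gold, green, grey, red, teal} and shift 6 has {blue, gold, red, teal}, leaving only pink.
Day 2, shift 6: day 2 has {blue, gold, grey, red, teal} and shift 6 has {blue, gold, pink, red, teal}, leaving only green.
Day 2, shift 1: day 2 has {blue, gold, green, grey, red, teal} and shift 1 has {grey, red}, leaving only pink.
Day 3, shift 3: day 3 has {pink, green, grey, teal} and shift 3 has {blue, pink, red, teal}, leaving only gold.
Day 3 already has {gold, pink, green, grey, teal} and shift 2 already has {blue, green, grey, teal}, so day 3, shift 2 must be red.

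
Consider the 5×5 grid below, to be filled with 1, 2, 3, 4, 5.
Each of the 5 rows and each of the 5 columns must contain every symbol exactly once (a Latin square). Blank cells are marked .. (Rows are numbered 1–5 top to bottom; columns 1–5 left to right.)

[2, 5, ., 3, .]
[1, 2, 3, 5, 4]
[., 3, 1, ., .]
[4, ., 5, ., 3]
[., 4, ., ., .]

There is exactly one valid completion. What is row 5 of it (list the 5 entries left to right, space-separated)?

Row 5, column 3: row 5 has {4} and column 3 has {1, 3, 5}, leaving only 2.
Row 5, column 4: row 5 has {2, 4} and column 4 has {3, 5}, leaving only 1.
Row 5, column 5: row 5 has {1, 2, 4} and column 5 has {3, 4}, leaving only 5.
Row 5, column 1: row 5 has {1, 2, 4, 5} and column 1 has {1, 2, 4}, leaving only 3.
So row 5 reads: 3 4 2 1 5.

3 4 2 1 5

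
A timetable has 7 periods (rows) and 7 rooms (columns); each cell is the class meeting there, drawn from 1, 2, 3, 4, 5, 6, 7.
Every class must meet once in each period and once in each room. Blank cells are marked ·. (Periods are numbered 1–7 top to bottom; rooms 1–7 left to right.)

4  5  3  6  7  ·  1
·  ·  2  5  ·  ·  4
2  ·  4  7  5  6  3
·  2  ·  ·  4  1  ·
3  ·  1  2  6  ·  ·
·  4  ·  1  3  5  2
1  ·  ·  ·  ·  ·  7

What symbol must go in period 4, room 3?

7

Period 1, room 6: period 1 has {1, 3, 4, 5, 6, 7} and room 6 has {1, 5, 6}, leaving only 2.
Period 2, room 5: period 2 has {2, 4, 5} and room 5 has {3, 4, 5, 6, 7}, leaving only 1.
Period 3, room 2: period 3 has {2, 3, 4, 5, 6, 7} and room 2 has {2, 4, 5}, leaving only 1.
Period 4, room 4: period 4 has {1, 2, 4} and room 4 has {1, 2, 5, 6, 7}, leaving only 3.
Period 5, room 2: period 5 has {1, 2, 3, 6} and room 2 has {1, 2, 4, 5}, leaving only 7.
Period 5, room 6: period 5 has {1, 2, 3, 6, 7} and room 6 has {1, 2, 5, 6}, leaving only 4.
Period 5, room 7: period 5 has {1, 2, 3, 4, 6, 7} and room 7 has {1, 2, 3, 4, 7}, leaving only 5.
Period 4, room 7: period 4 has {1, 2, 3, 4} and room 7 has {1, 2, 3, 4, 5, 7}, leaving only 6.
Period 7, room 4: period 7 has {1, 7} and room 4 has {1, 2, 3, 5, 6, 7}, leaving only 4.
Period 7, room 5: period 7 has {1, 4, 7} and room 5 has {1, 3, 4, 5, 6, 7}, leaving only 2.
Period 7, room 6: period 7 has {1, 2, 4, 7} and room 6 has {1, 2, 4, 5, 6}, leaving only 3.
Period 2, room 6: period 2 has {1, 2, 4, 5} and room 6 has {1, 2, 3, 4, 5, 6}, leaving only 7.
Period 2, room 1: period 2 has {1, 2, 4, 5, 7} and room 1 has {1, 2, 3, 4}, leaving only 6.
Period 2, room 2: period 2 has {1, 2, 4, 5, 6, 7} and room 2 has {1, 2, 4, 5, 7}, leaving only 3.
Period 6, room 1: period 6 has {1, 2, 3, 4, 5} and room 1 has {1, 2, 3, 4, 6}, leaving only 7.
Period 4, room 1: period 4 has {1, 2, 3, 4, 6} and room 1 has {1, 2, 3, 4, 6, 7}, leaving only 5.
Period 4 already has {1, 2, 3, 4, 5, 6} and room 3 already has {1, 2, 3, 4}, so period 4, room 3 must be 7.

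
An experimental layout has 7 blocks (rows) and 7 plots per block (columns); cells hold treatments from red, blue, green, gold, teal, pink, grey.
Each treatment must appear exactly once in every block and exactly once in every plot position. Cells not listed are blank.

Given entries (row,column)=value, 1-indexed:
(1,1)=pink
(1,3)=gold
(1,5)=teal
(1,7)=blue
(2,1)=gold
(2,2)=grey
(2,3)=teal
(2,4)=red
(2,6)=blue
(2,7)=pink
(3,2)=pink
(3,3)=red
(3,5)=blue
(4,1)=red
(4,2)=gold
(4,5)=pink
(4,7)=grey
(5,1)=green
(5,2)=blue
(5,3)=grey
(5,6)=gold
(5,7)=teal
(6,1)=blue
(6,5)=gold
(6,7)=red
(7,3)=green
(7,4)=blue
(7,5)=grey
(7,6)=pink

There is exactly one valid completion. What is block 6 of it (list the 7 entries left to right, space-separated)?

blue teal pink green gold grey red

Block 6, plot 3: block 6 has {red, blue, gold} and plot 3 has {red, green, gold, teal, grey}, leaving only pink.
Block 2, plot 5: block 2 has {red, blue, gold, teal, pink, grey} and plot 5 has {blue, gold, teal, pink, grey}, leaving only green.
Block 4, plot 3: block 4 has {red, gold, pink, grey} and plot 3 has {red, green, gold, teal, pink, grey}, leaving only blue.
Block 5, plot 4: block 5 has {blue, green, gold, teal, grey} and plot 4 has {red, blue}, leaving only pink.
Block 5, plot 5: block 5 has {blue, green, gold, teal, pink, grey} and plot 5 has {blue, green, gold, teal, pink, grey}, leaving only red.
Block 7, plot 1: block 7 has {blue, green, pink, grey} and plot 1 has {red, blue, green, gold, pink}, leaving only teal.
Block 3, plot 1: block 3 has {red, blue, pink} and plot 1 has {red, blue, green, gold, teal, pink}, leaving only grey.
Block 7, plot 2: block 7 has {blue, green, teal, pink, grey} and plot 2 has {blue, gold, pink, grey}, leaving only red.
Block 1, plot 2: block 1 has {blue, gold, teal, pink} and plot 2 has {red, blue, gold, pink, grey}, leaving only green.
Block 6, plot 2: block 6 has {red, blue, gold, pink} and plot 2 has {red, blue, green, gold, pink, grey}, leaving only teal.
Block 1, plot 4: block 1 has {blue, green, gold, teal, pink} and plot 4 has {red, blue, pink}, leaving only grey.
Block 6, plot 4: block 6 has {red, blue, gold, teal, pink} and plot 4 has {red, blue, pink, grey}, leaving only green.
Block 6, plot 6: block 6 has {red, blue, green, gold, teal, pink} and plot 6 has {blue, gold, pink}, leaving only grey.
So block 6 reads: blue teal pink green gold grey red.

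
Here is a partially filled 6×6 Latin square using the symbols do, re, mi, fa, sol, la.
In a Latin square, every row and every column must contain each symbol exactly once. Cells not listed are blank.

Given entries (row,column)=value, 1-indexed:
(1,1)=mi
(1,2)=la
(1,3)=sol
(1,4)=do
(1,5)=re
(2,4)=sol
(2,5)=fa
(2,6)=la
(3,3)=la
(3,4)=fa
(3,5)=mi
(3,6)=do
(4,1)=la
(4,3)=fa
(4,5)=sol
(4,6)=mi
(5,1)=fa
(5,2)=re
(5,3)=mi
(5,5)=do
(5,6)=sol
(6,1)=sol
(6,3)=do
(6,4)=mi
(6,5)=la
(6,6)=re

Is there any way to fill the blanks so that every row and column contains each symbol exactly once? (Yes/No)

Yes

No row or column among the givens repeats a symbol, and propagating forced cells runs into no contradiction.
One valid completion exists (for instance, mi la sol do re fa / do mi re sol fa la / re sol la fa mi do / la do fa re sol mi / fa re mi la do sol / sol fa do mi la re).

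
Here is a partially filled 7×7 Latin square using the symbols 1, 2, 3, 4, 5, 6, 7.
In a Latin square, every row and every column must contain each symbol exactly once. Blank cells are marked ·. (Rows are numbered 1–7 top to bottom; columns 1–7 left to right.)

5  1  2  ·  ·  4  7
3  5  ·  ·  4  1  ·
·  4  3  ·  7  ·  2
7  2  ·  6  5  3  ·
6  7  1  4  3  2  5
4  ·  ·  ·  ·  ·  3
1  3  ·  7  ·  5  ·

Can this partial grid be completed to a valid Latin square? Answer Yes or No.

No

Row 3, column 1: row 3 together with column 1 already contain {1, 2, 3, 4, 5, 6, 7} — every symbol — so nothing can go there. The grid has no valid completion.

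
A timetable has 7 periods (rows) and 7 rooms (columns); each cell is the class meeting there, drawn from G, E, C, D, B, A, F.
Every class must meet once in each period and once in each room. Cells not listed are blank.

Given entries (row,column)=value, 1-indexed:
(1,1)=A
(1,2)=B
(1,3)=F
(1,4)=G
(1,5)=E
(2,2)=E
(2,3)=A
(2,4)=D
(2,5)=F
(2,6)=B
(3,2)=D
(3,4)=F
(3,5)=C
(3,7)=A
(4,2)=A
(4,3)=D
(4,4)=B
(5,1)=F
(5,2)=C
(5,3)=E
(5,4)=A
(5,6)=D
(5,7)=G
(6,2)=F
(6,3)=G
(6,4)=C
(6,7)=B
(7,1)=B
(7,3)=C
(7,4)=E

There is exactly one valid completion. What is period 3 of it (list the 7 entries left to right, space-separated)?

E D B F C G A

Period 3, room 3: period 3 has {C, D, A, F} and room 3 has {G, E, C, D, A, F}, leaving only B.
Period 1, room 6: period 1 has {G, E, B, A, F} and room 6 has {D, B}, leaving only C.
Period 1, room 7: period 1 has {G, E, C, B, A, F} and room 7 has {G, B, A}, leaving only D.
Period 2, room 7: period 2 has {E, D, B, A, F} and room 7 has {G, D, B, A}, leaving only C.
Period 2, room 1: period 2 has {E, C, D, B, A, F} and room 1 has {B, A, F}, leaving only G.
Period 3, room 1: period 3 has {C, D, B, A, F} and room 1 has {G, B, A, F}, leaving only E.
Period 3, room 6: period 3 has {E, C, D, B, A, F} and room 6 has {C, D, B}, leaving only G.
So period 3 reads: E D B F C G A.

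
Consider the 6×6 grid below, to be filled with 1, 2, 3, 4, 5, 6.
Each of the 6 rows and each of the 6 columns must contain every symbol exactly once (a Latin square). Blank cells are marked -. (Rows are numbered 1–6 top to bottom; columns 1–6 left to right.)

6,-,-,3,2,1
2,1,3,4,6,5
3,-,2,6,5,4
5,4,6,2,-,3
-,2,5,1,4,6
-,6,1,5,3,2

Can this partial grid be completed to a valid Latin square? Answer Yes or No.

Row 3, column 2: row 3 together with column 2 already contain {1, 2, 3, 4, 5, 6} — every symbol — so nothing can go there. The grid has no valid completion.

No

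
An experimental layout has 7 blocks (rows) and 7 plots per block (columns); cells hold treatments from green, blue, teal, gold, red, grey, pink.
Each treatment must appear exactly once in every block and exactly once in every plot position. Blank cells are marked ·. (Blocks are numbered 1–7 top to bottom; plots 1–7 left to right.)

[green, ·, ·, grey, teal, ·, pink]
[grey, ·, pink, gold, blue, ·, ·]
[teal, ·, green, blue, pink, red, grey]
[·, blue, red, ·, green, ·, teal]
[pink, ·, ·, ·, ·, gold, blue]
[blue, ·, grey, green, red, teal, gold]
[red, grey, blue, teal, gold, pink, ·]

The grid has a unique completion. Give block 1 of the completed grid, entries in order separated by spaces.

Block 1, plot 3: block 1 has {green, teal, grey, pink} and plot 3 has {green, blue, red, grey, pink}, leaving only gold.
Block 1, plot 2: block 1 has {green, teal, gold, grey, pink} and plot 2 has {blue, grey}, leaving only red.
Block 1, plot 6: block 1 has {green, teal, gold, red, grey, pink} and plot 6 has {teal, gold, red, pink}, leaving only blue.
So block 1 reads: green red gold grey teal blue pink.

green red gold grey teal blue pink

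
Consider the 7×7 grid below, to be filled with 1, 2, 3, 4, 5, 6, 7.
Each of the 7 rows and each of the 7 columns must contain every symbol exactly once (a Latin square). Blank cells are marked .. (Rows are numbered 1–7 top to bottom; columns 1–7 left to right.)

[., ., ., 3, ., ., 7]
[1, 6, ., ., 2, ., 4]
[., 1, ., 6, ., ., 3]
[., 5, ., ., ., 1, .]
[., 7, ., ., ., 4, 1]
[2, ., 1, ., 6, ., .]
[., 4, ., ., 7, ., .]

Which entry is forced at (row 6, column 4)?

Row 1, column 2: row 1 has {3, 7} and column 2 has {1, 4, 5, 6, 7}, leaving only 2.
Row 6, column 2: row 6 has {1, 2, 6} and column 2 has {1, 2, 4, 5, 6, 7}, leaving only 3.
Row 6, column 7: row 6 has {1, 2, 3, 6} and column 7 has {1, 3, 4, 7}, leaving only 5.
Row 6, column 6: row 6 has {1, 2, 3, 5, 6} and column 6 has {1, 4}, leaving only 7.
Row 6 already has {1, 2, 3, 5, 6, 7} and column 4 already has {3, 6}, so row 6, column 4 must be 4.

4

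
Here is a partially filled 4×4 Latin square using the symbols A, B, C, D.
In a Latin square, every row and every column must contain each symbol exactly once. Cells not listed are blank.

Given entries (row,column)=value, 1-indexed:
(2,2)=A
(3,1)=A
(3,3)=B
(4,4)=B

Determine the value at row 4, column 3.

Row 4, column 3 is narrowed to {A, C, D}.
If it were C, then row 3, column 4 would be left with no valid symbol.
If it were D, then row 3, column 4 would be left with no valid symbol.
So row 4, column 3 must be A.

A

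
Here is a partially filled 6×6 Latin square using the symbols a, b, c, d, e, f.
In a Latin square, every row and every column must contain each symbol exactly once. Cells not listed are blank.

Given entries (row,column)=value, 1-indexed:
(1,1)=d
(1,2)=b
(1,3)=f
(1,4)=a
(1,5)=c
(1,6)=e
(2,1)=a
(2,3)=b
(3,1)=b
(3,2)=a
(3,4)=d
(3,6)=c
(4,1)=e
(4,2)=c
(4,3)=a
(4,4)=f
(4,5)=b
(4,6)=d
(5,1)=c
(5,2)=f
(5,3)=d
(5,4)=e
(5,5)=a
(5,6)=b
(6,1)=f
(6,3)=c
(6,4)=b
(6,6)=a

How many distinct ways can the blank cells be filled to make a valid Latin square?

Row 2, column 2: eliminating its row and column leaves {d, e}.
Row 2, column 4: eliminating its row and column leaves {c}.
Row 2, column 5: eliminating its row and column leaves {d, e, f}.
Row 2, column 6: eliminating its row and column leaves {f}.
Row 3, column 3: eliminating its row and column leaves {e}.
Row 3, column 5: eliminating its row and column leaves {e, f}.
Row 6, column 2: eliminating its row and column leaves {d, e}.
Row 6, column 5: eliminating its row and column leaves {d, e}.
Enumerating the assignments across these blanks that avoid any row or column repeat gives 2 completions.

2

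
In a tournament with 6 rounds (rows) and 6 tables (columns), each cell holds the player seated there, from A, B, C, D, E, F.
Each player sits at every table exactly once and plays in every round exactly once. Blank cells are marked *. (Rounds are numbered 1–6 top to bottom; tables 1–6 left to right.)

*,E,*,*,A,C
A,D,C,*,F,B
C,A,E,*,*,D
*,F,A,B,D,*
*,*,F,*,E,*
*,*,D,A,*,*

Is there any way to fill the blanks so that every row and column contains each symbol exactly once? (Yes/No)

Round 1, table 3: round 1 has {A, C, E} and table 3 has {A, C, D, E, F}, so it must be B.
Round 2, table 4: round 2 has {A, B, C, D, F} and table 4 has {A, B}, so it must be E.
Round 3, table 4: round 3 has {A, C, D, E} and table 4 has {A, B, E}, so it must be F.
Round 1, table 4: round 1 has {A, B, C, E} and table 4 has {A, B, E, F}, so it must be D.
Round 1, table 1: round 1 has {A, B, C, D, E} and table 1 has {A, C}, so it must be F.
Round 3, table 5: round 3 has {A, C, D, E, F} and table 5 has {A, D, E, F}, so it must be B.
Round 4, table 1: round 4 has {A, B, D, F} and table 1 has {A, C, F}, so it must be E.
Now round 4, table 6: round 4 together with table 6 already contain {A, B, C, D, E, F} — every symbol — so nothing can go there. The grid has no valid completion.

No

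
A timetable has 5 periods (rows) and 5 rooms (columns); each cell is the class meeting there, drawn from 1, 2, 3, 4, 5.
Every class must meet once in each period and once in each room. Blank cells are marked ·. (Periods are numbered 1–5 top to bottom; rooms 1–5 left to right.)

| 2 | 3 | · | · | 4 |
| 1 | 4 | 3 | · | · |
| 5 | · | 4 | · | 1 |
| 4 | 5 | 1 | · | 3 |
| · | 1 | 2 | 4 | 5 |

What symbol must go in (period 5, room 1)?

3

Period 5 already has {1, 2, 4, 5} and room 1 already has {1, 2, 4, 5}, so period 5, room 1 must be 3.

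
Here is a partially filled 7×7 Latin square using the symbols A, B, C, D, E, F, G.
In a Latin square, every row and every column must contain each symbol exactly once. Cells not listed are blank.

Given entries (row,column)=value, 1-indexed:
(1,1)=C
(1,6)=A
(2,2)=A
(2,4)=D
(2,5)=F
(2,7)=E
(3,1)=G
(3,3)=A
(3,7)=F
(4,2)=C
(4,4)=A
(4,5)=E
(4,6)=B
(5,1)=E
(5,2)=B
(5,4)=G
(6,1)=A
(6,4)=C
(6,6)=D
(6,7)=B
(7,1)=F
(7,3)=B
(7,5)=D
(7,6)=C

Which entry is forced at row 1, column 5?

Row 2, column 1: row 2 has {A, D, E, F} and column 1 has {A, C, E, F, G}, leaving only B.
Row 2, column 6: row 2 has {A, B, D, E, F} and column 6 has {A, B, C, D}, leaving only G.
Row 2, column 3: row 2 has {A, B, D, E, F, G} and column 3 has {A, B}, leaving only C.
Row 3, column 6: row 3 has {A, F, G} and column 6 has {A, B, C, D, G}, leaving only E.
Row 3, column 2: row 3 has {A, E, F, G} and column 2 has {A, B, C}, leaving only D.
Row 3, column 4: row 3 has {A, D, E, F, G} and column 4 has {A, C, D, G}, leaving only B.
Row 3, column 5: row 3 has {A, B, D, E, F, G} and column 5 has {D, E, F}, leaving only C.
Row 4, column 1: row 4 has {A, B, C, E} and column 1 has {A, B, C, E, F, G}, leaving only D.
Row 4, column 7: row 4 has {A, B, C, D, E} and column 7 has {B, E, F}, leaving only G.
Row 1, column 7: row 1 has {A, C} and column 7 has {B, E, F, G}, leaving only D.
Row 4, column 3: row 4 has {A, B, C, D, E, G} and column 3 has {A, B, C}, leaving only F.
Row 5, column 3: row 5 has {B, E, G} and column 3 has {A, B, C, F}, leaving only D.
Row 5, column 5: row 5 has {B, D, E, G} and column 5 has {C, D, E, F}, leaving only A.
Row 5, column 6: row 5 has {A, B, D, E, G} and column 6 has {A, B, C, D, E, G}, leaving only F.
Row 5, column 7: row 5 has {A, B, D, E, F, G} and column 7 has {B, D, E, F, G}, leaving only C.
Row 6, column 5: row 6 has {A, B, C, D} and column 5 has {A, C, D, E, F}, leaving only G.
Row 1 already has {A, C, D} and column 5 already has {A, C, D, E, F, G}, so row 1, column 5 must be B.

B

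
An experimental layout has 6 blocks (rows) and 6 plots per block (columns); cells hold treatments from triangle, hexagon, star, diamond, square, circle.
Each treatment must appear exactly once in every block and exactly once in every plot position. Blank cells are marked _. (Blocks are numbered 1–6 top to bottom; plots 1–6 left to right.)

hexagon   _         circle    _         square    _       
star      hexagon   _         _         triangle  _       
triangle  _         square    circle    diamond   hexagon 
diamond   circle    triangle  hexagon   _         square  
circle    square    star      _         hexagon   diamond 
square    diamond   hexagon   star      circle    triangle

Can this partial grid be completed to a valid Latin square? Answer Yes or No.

No block or plot among the givens repeats a symbol, and propagating forced cells runs into no contradiction.
One valid completion exists (for instance, hexagon triangle circle diamond square star / star hexagon diamond square triangle circle / triangle star square circle diamond hexagon / diamond circle triangle hexagon star square / circle square star triangle hexagon diamond / square diamond hexagon star circle triangle).

Yes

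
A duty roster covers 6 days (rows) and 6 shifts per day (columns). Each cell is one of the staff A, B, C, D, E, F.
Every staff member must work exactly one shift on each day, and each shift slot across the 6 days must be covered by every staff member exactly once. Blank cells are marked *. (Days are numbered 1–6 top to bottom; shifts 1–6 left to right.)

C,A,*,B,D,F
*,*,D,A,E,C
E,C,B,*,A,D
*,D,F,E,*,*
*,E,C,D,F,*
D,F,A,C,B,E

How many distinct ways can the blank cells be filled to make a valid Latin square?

Day 1, shift 3: eliminating its day and shift leaves {E}.
Day 2, shift 1: eliminating its day and shift leaves {B, F}.
Day 2, shift 2: eliminating its day and shift leaves {B}.
Day 3, shift 4: eliminating its day and shift leaves {F}.
Day 4, shift 1: eliminating its day and shift leaves {A, B}.
Day 4, shift 5: eliminating its day and shift leaves {C}.
Day 4, shift 6: eliminating its day and shift leaves {A, B}.
Day 5, shift 1: eliminating its day and shift leaves {A, B}.
Day 5, shift 6: eliminating its day and shift leaves {A, B}.
Enumerating the assignments across these blanks that avoid any day or shift repeat gives 2 completions.

2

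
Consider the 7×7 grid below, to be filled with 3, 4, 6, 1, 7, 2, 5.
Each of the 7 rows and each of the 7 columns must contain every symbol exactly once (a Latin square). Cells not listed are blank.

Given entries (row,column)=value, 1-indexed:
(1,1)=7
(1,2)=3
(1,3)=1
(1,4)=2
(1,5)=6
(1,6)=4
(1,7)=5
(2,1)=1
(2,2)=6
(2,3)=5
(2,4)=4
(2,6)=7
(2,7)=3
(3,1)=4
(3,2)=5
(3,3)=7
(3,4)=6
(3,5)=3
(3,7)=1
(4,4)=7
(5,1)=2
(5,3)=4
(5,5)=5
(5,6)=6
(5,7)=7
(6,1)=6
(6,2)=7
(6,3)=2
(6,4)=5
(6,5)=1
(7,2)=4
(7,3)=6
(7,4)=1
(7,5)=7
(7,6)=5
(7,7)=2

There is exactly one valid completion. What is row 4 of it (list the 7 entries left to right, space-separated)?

5 2 3 7 4 1 6

Row 4, column 3: row 4 has {7} and column 3 has {4, 6, 1, 7, 2, 5}, leaving only 3.
Row 4, column 1: row 4 has {3, 7} and column 1 has {4, 6, 1, 7, 2}, leaving only 5.
Row 2, column 5: row 2 has {3, 4, 6, 1, 7, 5} and column 5 has {3, 6, 1, 7, 5}, leaving only 2.
Row 4, column 5: row 4 has {3, 7, 5} and column 5 has {3, 6, 1, 7, 2, 5}, leaving only 4.
Row 4, column 7: row 4 has {3, 4, 7, 5} and column 7 has {3, 1, 7, 2, 5}, leaving only 6.
Row 3, column 6: row 3 has {3, 4, 6, 1, 7, 5} and column 6 has {4, 6, 7, 5}, leaving only 2.
Row 4, column 6: row 4 has {3, 4, 6, 7, 5} and column 6 has {4, 6, 7, 2, 5}, leaving only 1.
Row 4, column 2: row 4 has {3, 4, 6, 1, 7, 5} and column 2 has {3, 4, 6, 7, 5}, leaving only 2.
So row 4 reads: 5 2 3 7 4 1 6.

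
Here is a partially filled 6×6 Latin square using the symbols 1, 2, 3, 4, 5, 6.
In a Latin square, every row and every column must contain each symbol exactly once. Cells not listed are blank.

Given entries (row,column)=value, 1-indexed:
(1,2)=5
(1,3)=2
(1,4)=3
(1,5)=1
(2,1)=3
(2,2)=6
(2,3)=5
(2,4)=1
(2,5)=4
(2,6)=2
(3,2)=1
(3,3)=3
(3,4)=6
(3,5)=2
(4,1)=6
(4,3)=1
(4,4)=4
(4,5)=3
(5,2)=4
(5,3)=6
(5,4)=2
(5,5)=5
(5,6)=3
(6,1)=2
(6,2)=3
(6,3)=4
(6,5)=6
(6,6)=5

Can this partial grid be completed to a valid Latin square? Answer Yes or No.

Row 4, column 6: row 4 together with column 6 already contain {1, 2, 3, 4, 5, 6} — every symbol — so nothing can go there. The grid has no valid completion.

No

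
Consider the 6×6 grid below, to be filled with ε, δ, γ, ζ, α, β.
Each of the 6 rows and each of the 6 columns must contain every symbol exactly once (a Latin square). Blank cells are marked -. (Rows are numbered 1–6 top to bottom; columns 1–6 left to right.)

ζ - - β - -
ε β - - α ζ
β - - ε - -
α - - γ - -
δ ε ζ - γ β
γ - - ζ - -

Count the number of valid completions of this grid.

14

Row 1, column 2: eliminating its row and column leaves {δ, γ, α}.
Row 1, column 3: eliminating its row and column leaves {ε, δ, γ, α}.
Row 1, column 5: eliminating its row and column leaves {ε, δ}.
Row 1, column 6: eliminating its row and column leaves {ε, δ, γ, α}.
Row 2, column 3: eliminating its row and column leaves {δ, γ}.
Row 2, column 4: eliminating its row and column leaves {δ}.
Row 3, column 2: eliminating its row and column leaves {δ, γ, ζ, α}.
Row 3, column 3: eliminating its row and column leaves {δ, γ, α}.
Row 3, column 5: eliminating its row and column leaves {δ, ζ}.
Row 3, column 6: eliminating its row and column leaves {δ, γ, α}.
Row 4, column 2: eliminating its row and column leaves {δ, ζ}.
Row 4, column 3: eliminating its row and column leaves {ε, δ, β}.
Row 4, column 5: eliminating its row and column leaves {ε, δ, ζ, β}.
Row 4, column 6: eliminating its row and column leaves {ε, δ}.
Row 5, column 4: eliminating its row and column leaves {α}.
Row 6, column 2: eliminating its row and column leaves {δ, α}.
Row 6, column 3: eliminating its row and column leaves {ε, δ, α, β}.
Row 6, column 5: eliminating its row and column leaves {ε, δ, β}.
Row 6, column 6: eliminating its row and column leaves {ε, δ, α}.
Enumerating the assignments across these blanks that avoid any row or column repeat gives 14 completions.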